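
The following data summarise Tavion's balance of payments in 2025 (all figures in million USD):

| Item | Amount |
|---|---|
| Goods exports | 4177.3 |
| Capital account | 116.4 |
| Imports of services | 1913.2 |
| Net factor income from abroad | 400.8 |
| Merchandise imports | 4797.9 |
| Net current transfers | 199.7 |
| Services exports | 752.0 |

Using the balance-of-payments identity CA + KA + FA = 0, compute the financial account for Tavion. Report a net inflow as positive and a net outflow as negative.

1064.9

Goods balance = 4177.3 - 4797.9 = -620.6
Services balance = 752.0 - 1913.2 = -1161.2
Trade balance (goods + services) = -620.6 + (-1161.2) = -1781.8
Net primary income = 400.8
Net secondary income = 199.7
Current account = -1781.8 + 400.8 + 199.7 = -1181.3
Financial account = -(-1181.3 + 116.4) = 1064.9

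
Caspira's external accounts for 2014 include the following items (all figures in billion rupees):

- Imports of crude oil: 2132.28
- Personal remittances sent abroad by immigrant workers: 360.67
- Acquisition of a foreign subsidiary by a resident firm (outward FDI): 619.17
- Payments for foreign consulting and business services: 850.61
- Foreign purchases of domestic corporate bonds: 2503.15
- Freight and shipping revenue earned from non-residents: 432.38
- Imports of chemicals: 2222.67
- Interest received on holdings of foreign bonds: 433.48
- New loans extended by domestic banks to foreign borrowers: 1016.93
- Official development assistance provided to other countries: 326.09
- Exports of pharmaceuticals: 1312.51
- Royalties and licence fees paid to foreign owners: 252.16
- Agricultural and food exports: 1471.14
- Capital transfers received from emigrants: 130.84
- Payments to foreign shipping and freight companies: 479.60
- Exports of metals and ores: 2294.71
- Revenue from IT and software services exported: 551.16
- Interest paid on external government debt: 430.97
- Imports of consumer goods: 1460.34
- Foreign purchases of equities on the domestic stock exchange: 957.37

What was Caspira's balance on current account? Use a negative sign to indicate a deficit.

Goods: -1460.34 - 2222.67 - 2132.28 + 1471.14 + 2294.71 + 1312.51 = -736.93
Services: -850.61 + 432.38 + 551.16 - 479.60 - 252.16 = -598.83
Primary income: -430.97 + 433.48 = 2.51
Secondary income: -360.67 - 326.09 = -686.76
Current account = (-736.93) + (-598.83) + 2.51 + (-686.76) = -2020.01
(Excluded from the current account — financial account: acquisition of a foreign subsidiary by a resident firm (outward FDI) 619.17, foreign purchases of domestic corporate bonds 2503.15, new loans extended by domestic banks to foreign borrowers 1016.93, foreign purchases of equities on the domestic stock exchange 957.37; capital account: capital transfers received from emigrants 130.84.)

-2020.01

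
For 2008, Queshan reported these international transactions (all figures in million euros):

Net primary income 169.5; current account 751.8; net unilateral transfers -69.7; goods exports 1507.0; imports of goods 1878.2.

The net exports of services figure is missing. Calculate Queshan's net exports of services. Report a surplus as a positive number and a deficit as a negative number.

Current account = goods balance + services balance + net primary income + net secondary income
Sum of the known components = -271.4
Net exports of services = CA - (known components) = 751.8 - (-271.4) = 1023.2

1023.2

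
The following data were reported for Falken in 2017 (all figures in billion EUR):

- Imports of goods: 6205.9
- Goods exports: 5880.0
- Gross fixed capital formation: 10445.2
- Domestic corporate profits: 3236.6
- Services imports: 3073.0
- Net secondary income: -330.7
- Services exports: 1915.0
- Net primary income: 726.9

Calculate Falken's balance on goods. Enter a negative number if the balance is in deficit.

-325.9

Goods balance = 5880.0 - 6205.9 = -325.9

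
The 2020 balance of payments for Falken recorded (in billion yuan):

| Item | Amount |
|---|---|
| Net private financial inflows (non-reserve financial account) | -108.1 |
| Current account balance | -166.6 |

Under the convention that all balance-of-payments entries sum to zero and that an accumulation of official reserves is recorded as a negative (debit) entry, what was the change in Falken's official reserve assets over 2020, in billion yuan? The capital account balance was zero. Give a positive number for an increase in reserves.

Official reserve transactions balance = -((-166.6) + (-108.1)) = 274.7
An accumulation of reserves is recorded as a debit (negative entry), so the change in the stock of reserves is the negative of that balance.
Change in official reserves = -(274.7) = -274.7

-274.7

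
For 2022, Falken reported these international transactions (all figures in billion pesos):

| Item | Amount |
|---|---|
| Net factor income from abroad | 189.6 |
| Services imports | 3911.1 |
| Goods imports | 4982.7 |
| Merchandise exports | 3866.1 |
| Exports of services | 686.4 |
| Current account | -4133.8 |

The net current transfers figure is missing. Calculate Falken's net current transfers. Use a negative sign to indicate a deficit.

Current account = goods balance + services balance + net primary income + net secondary income
Sum of the known components = -4151.7
Net current transfers = CA - (known components) = -4133.8 - (-4151.7) = 17.9

17.9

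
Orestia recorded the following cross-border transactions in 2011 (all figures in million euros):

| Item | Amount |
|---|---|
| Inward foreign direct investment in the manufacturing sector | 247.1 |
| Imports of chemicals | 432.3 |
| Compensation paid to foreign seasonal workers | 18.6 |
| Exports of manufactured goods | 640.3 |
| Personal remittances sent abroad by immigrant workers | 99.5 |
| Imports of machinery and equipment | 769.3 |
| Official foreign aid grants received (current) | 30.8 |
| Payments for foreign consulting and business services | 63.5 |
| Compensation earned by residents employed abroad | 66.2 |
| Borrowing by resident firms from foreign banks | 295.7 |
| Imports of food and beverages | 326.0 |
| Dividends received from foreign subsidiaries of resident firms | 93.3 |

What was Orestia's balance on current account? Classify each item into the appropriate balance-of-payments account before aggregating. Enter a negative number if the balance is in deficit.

-878.6

Goods: -432.3 - 326.0 - 769.3 + 640.3 = -887.3
Services: -63.5
Primary income: -18.6 + 66.2 + 93.3 = 140.9
Secondary income: -99.5 + 30.8 = -68.7
Current account = (-887.3) + (-63.5) + 140.9 + (-68.7) = -878.6
(Excluded from the current account — financial account: inward foreign direct investment in the manufacturing sector 247.1, borrowing by resident firms from foreign banks 295.7.)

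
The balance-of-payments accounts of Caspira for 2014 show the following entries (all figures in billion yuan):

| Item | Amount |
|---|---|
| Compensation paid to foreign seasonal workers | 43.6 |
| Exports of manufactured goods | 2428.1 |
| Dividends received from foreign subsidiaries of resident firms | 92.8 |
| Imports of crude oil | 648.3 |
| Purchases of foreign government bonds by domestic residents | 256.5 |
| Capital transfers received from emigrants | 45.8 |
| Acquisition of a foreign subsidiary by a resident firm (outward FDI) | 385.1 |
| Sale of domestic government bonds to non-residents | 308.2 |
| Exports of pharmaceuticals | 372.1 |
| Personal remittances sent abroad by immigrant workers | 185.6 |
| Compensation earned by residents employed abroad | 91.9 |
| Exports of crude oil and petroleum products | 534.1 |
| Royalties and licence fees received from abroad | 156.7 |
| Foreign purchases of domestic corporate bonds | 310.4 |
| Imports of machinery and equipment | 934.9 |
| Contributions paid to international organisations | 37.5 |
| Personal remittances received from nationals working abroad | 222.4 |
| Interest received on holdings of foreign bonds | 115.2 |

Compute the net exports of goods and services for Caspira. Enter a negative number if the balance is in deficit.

1907.8

Goods: -934.9 + 2428.1 + 534.1 + 372.1 - 648.3 = 1751.1
Services: 156.7
Trade balance = 1751.1 + 156.7 = 1907.8
(Excluded from the trade balance — primary income: compensation paid to foreign seasonal workers 43.6, dividends received from foreign subsidiaries of resident firms 92.8, compensation earned by residents employed abroad 91.9, interest received on holdings of foreign bonds 115.2; financial account: purchases of foreign government bonds by domestic residents 256.5, acquisition of a foreign subsidiary by a resident firm (outward FDI) 385.1, sale of domestic government bonds to non-residents 308.2, foreign purchases of domestic corporate bonds 310.4; capital account: capital transfers received from emigrants 45.8; secondary income: personal remittances sent abroad by immigrant workers 185.6, contributions paid to international organisations 37.5, personal remittances received from nationals working abroad 222.4.)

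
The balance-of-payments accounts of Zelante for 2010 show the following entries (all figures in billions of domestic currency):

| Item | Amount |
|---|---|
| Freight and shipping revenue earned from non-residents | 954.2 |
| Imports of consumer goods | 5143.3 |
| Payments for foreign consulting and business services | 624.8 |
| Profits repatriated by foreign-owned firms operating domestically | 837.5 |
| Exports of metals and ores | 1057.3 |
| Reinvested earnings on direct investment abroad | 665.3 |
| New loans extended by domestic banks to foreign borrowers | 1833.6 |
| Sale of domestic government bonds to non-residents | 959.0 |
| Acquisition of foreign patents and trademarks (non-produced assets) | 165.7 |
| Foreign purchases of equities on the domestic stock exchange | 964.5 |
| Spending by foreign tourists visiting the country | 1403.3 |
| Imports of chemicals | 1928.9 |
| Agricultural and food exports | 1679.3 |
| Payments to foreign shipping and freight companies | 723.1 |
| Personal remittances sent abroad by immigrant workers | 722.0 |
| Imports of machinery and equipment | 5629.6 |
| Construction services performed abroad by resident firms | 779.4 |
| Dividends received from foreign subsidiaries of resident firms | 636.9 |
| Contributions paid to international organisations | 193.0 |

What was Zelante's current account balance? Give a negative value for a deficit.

-8626.5

Goods: 1057.3 + 1679.3 - 5143.3 - 1928.9 - 5629.6 = -9965.2
Services: 779.4 + 1403.3 - 723.1 - 624.8 + 954.2 = 1789.0
Primary income: -837.5 + 636.9 + 665.3 = 464.7
Secondary income: -722.0 - 193.0 = -915.0
Current account = (-9965.2) + 1789.0 + 464.7 + (-915.0) = -8626.5
(Excluded from the current account — financial account: new loans extended by domestic banks to foreign borrowers 1833.6, sale of domestic government bonds to non-residents 959.0, foreign purchases of equities on the domestic stock exchange 964.5; capital account: acquisition of foreign patents and trademarks (non-produced assets) 165.7.)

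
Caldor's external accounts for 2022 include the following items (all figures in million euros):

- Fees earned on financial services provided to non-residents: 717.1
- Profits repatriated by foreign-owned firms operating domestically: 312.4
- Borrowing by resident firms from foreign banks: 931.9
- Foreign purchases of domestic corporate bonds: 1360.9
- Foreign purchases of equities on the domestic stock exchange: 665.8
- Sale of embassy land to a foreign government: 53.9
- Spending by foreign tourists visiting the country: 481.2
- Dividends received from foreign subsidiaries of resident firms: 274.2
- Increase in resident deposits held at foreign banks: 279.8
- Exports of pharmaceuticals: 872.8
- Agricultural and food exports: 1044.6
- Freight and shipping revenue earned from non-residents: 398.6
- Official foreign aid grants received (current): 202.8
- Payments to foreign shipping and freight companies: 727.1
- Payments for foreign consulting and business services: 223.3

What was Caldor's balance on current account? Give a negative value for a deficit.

2728.5

Goods: 872.8 + 1044.6 = 1917.4
Services: 717.1 - 727.1 - 223.3 + 398.6 + 481.2 = 646.5
Primary income: 274.2 - 312.4 = -38.2
Secondary income: 202.8
Current account = 1917.4 + 646.5 + (-38.2) + 202.8 = 2728.5
(Excluded from the current account — financial account: borrowing by resident firms from foreign banks 931.9, foreign purchases of domestic corporate bonds 1360.9, foreign purchases of equities on the domestic stock exchange 665.8, increase in resident deposits held at foreign banks 279.8; capital account: sale of embassy land to a foreign government 53.9.)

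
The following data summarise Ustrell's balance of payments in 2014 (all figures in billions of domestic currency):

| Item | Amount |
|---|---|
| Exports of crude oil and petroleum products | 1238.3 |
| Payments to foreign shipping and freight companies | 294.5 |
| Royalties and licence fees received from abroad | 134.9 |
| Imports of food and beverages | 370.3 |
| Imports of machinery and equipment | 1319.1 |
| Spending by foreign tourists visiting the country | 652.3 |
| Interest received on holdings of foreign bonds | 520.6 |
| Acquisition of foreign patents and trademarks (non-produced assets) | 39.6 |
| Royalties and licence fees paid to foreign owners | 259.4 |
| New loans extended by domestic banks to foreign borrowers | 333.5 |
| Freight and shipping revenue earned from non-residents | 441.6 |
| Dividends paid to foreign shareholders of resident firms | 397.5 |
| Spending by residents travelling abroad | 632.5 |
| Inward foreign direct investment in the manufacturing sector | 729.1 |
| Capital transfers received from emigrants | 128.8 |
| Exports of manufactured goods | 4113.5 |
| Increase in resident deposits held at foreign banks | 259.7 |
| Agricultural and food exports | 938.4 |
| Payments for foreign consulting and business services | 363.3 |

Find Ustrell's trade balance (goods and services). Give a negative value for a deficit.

Goods: -1319.1 - 370.3 + 938.4 + 1238.3 + 4113.5 = 4600.8
Services: 652.3 - 632.5 + 441.6 - 294.5 - 259.4 + 134.9 - 363.3 = -320.9
Trade balance = 4600.8 + (-320.9) = 4279.9
(Excluded from the trade balance — primary income: interest received on holdings of foreign bonds 520.6, dividends paid to foreign shareholders of resident firms 397.5; capital account: acquisition of foreign patents and trademarks (non-produced assets) 39.6, capital transfers received from emigrants 128.8; financial account: new loans extended by domestic banks to foreign borrowers 333.5, inward foreign direct investment in the manufacturing sector 729.1, increase in resident deposits held at foreign banks 259.7.)

4279.9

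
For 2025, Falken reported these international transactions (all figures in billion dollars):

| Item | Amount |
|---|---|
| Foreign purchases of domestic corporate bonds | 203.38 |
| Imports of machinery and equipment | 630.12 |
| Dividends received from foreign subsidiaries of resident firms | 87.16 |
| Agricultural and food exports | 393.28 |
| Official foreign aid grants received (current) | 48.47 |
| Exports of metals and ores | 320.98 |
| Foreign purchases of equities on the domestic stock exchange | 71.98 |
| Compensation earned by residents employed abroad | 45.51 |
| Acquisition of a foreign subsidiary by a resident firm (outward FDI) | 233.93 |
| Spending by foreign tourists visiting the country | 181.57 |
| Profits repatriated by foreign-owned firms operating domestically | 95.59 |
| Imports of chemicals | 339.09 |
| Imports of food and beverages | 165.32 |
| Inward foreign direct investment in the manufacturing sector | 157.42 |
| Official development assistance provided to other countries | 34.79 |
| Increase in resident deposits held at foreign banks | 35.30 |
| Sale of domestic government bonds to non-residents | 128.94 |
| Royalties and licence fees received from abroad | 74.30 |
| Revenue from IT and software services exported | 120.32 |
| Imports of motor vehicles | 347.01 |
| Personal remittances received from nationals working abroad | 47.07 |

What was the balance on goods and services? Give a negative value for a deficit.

Goods: -347.01 + 393.28 - 165.32 + 320.98 - 339.09 - 630.12 = -767.28
Services: 74.30 + 181.57 + 120.32 = 376.19
Trade balance = -767.28 + 376.19 = -391.09
(Excluded from the trade balance — financial account: foreign purchases of domestic corporate bonds 203.38, foreign purchases of equities on the domestic stock exchange 71.98, acquisition of a foreign subsidiary by a resident firm (outward FDI) 233.93, inward foreign direct investment in the manufacturing sector 157.42, increase in resident deposits held at foreign banks 35.30, sale of domestic government bonds to non-residents 128.94; primary income: dividends received from foreign subsidiaries of resident firms 87.16, compensation earned by residents employed abroad 45.51, profits repatriated by foreign-owned firms operating domestically 95.59; secondary income: official foreign aid grants received (current) 48.47, official development assistance provided to other countries 34.79, personal remittances received from nationals working abroad 47.07.)

-391.09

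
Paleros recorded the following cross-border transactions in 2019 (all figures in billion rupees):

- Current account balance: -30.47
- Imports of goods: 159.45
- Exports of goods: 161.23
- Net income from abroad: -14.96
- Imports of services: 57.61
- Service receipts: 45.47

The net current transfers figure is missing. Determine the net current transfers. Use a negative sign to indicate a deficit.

Current account = goods balance + services balance + net primary income + net secondary income
Sum of the known components = -25.32
Net current transfers = CA - (known components) = -30.47 - (-25.32) = -5.15

-5.15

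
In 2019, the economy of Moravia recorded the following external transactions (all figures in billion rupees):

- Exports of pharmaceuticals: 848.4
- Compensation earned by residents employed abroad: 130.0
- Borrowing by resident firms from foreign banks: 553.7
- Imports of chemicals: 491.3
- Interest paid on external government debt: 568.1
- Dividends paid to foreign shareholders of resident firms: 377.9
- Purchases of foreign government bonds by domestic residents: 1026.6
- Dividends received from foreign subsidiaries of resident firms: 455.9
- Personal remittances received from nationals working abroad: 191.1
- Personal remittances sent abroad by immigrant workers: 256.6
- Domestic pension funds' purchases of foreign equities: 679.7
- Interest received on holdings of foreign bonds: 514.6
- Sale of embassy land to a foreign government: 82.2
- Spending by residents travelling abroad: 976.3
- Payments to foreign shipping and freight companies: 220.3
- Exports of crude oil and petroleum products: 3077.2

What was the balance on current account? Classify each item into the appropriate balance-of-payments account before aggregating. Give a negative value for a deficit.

Goods: 3077.2 - 491.3 + 848.4 = 3434.3
Services: -220.3 - 976.3 = -1196.6
Primary income: 455.9 - 377.9 + 130.0 + 514.6 - 568.1 = 154.5
Secondary income: 191.1 - 256.6 = -65.5
Current account = 3434.3 + (-1196.6) + 154.5 + (-65.5) = 2326.7
(Excluded from the current account — financial account: borrowing by resident firms from foreign banks 553.7, purchases of foreign government bonds by domestic residents 1026.6, domestic pension funds' purchases of foreign equities 679.7; capital account: sale of embassy land to a foreign government 82.2.)

2326.7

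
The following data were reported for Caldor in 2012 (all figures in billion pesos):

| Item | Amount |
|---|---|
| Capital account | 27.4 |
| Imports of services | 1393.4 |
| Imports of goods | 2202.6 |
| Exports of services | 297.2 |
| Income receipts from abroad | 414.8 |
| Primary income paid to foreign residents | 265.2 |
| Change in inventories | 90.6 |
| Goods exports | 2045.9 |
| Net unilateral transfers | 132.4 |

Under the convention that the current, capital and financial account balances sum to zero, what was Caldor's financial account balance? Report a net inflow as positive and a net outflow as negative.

943.5

Goods balance = 2045.9 - 2202.6 = -156.7
Services balance = 297.2 - 1393.4 = -1096.2
Trade balance (goods + services) = -156.7 + (-1096.2) = -1252.9
Net primary income = 414.8 - 265.2 = 149.6
Net secondary income = 132.4
Current account = -1252.9 + 149.6 + 132.4 = -970.9
Financial account = -(-970.9 + 27.4) = 943.5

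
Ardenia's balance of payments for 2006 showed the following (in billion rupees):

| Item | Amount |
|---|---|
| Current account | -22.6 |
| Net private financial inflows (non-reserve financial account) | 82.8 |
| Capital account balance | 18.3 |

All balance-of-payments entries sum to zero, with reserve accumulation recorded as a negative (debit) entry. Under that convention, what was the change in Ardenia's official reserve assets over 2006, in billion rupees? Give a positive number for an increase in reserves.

78.5

Official reserve transactions balance = -((-22.6) + 18.3 + 82.8) = -78.5
An accumulation of reserves is recorded as a debit (negative entry), so the change in the stock of reserves is the negative of that balance.
Change in official reserves = -(-78.5) = 78.5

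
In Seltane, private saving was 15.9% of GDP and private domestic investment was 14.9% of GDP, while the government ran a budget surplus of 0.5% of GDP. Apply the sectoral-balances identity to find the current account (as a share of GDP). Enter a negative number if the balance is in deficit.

By the sectoral-balances identity, CA = (S_private - I) + (T - G).
Private balance = 15.9 - 14.9 = 1.0
Government balance (T - G) = 0.5
CA = 1.0 + 0.5 = 1.5

1.5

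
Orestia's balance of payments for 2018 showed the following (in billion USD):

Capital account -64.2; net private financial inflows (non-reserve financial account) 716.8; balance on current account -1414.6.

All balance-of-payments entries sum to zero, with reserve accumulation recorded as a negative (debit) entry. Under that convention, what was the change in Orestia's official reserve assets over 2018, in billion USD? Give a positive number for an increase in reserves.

-762.0

Official reserve transactions balance = -((-1414.6) + (-64.2) + 716.8) = 762.0
An accumulation of reserves is recorded as a debit (negative entry), so the change in the stock of reserves is the negative of that balance.
Change in official reserves = -(762.0) = -762.0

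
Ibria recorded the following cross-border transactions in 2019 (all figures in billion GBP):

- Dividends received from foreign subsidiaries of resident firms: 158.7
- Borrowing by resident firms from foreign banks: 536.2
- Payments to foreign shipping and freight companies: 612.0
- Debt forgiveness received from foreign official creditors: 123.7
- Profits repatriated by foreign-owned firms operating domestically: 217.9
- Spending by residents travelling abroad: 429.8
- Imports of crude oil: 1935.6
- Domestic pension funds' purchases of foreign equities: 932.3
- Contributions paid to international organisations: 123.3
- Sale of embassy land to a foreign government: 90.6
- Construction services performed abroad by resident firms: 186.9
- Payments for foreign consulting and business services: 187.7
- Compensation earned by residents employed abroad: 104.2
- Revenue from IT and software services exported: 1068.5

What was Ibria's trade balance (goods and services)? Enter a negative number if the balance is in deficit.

-1909.7

Goods: -1935.6
Services: -429.8 + 1068.5 - 612.0 - 187.7 + 186.9 = 25.9
Trade balance = -1935.6 + 25.9 = -1909.7
(Excluded from the trade balance — primary income: dividends received from foreign subsidiaries of resident firms 158.7, profits repatriated by foreign-owned firms operating domestically 217.9, compensation earned by residents employed abroad 104.2; financial account: borrowing by resident firms from foreign banks 536.2, domestic pension funds' purchases of foreign equities 932.3; capital account: debt forgiveness received from foreign official creditors 123.7, sale of embassy land to a foreign government 90.6; secondary income: contributions paid to international organisations 123.3.)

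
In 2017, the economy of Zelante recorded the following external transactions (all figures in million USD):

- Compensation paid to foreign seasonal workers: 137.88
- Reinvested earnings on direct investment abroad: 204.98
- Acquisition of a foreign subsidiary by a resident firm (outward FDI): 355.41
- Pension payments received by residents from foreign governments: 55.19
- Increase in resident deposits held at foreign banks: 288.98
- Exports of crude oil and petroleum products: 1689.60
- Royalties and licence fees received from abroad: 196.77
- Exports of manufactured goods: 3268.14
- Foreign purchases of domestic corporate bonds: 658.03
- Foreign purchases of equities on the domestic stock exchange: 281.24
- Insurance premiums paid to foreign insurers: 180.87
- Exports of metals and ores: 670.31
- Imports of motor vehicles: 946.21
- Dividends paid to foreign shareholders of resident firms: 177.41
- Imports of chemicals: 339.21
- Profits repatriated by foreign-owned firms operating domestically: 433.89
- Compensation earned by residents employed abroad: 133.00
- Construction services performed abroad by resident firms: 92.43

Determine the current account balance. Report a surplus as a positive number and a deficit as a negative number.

4094.95

Goods: 670.31 - 946.21 + 3268.14 - 339.21 + 1689.60 = 4342.63
Services: -180.87 + 92.43 + 196.77 = 108.33
Primary income: 133.00 - 433.89 - 137.88 - 177.41 + 204.98 = -411.20
Secondary income: 55.19
Current account = 4342.63 + 108.33 + (-411.20) + 55.19 = 4094.95
(Excluded from the current account — financial account: acquisition of a foreign subsidiary by a resident firm (outward FDI) 355.41, increase in resident deposits held at foreign banks 288.98, foreign purchases of domestic corporate bonds 658.03, foreign purchases of equities on the domestic stock exchange 281.24.)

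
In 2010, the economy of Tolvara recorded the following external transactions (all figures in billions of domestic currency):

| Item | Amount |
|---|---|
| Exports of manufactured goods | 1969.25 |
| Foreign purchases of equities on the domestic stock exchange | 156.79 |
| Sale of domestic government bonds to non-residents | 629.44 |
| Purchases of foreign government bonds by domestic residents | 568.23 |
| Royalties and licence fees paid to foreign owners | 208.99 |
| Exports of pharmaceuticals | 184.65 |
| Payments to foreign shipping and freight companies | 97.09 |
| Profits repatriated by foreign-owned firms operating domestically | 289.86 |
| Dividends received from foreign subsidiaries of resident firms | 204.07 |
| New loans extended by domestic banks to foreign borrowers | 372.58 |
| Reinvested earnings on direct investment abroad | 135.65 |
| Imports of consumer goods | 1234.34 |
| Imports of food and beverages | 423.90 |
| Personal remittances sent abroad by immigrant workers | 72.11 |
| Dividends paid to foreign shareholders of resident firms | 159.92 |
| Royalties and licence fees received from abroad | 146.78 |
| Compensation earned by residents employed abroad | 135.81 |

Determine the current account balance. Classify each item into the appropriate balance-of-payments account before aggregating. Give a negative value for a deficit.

Goods: -423.90 + 1969.25 + 184.65 - 1234.34 = 495.66
Services: 146.78 - 97.09 - 208.99 = -159.30
Primary income: 204.07 - 159.92 + 135.81 - 289.86 + 135.65 = 25.75
Secondary income: -72.11
Current account = 495.66 + (-159.30) + 25.75 + (-72.11) = 290.00
(Excluded from the current account — financial account: foreign purchases of equities on the domestic stock exchange 156.79, sale of domestic government bonds to non-residents 629.44, purchases of foreign government bonds by domestic residents 568.23, new loans extended by domestic banks to foreign borrowers 372.58.)

290.00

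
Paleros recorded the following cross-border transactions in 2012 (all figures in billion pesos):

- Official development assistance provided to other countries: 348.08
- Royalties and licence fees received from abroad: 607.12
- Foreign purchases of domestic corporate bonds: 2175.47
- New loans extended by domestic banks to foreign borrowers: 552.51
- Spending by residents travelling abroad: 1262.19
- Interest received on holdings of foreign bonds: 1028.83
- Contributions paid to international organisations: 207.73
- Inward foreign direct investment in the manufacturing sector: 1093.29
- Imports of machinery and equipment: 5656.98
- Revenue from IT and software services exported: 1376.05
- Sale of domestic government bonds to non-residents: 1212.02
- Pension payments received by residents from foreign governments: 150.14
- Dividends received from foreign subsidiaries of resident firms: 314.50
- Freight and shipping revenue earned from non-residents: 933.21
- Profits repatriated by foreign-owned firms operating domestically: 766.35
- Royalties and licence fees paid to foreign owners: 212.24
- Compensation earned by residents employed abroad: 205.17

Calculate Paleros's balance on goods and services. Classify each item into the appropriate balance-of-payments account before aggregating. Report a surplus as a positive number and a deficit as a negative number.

-4215.03

Goods: -5656.98
Services: 933.21 - 1262.19 + 1376.05 + 607.12 - 212.24 = 1441.95
Trade balance = -5656.98 + 1441.95 = -4215.03
(Excluded from the trade balance — secondary income: official development assistance provided to other countries 348.08, contributions paid to international organisations 207.73, pension payments received by residents from foreign governments 150.14; financial account: foreign purchases of domestic corporate bonds 2175.47, new loans extended by domestic banks to foreign borrowers 552.51, inward foreign direct investment in the manufacturing sector 1093.29, sale of domestic government bonds to non-residents 1212.02; primary income: interest received on holdings of foreign bonds 1028.83, dividends received from foreign subsidiaries of resident firms 314.50, profits repatriated by foreign-owned firms operating domestically 766.35, compensation earned by residents employed abroad 205.17.)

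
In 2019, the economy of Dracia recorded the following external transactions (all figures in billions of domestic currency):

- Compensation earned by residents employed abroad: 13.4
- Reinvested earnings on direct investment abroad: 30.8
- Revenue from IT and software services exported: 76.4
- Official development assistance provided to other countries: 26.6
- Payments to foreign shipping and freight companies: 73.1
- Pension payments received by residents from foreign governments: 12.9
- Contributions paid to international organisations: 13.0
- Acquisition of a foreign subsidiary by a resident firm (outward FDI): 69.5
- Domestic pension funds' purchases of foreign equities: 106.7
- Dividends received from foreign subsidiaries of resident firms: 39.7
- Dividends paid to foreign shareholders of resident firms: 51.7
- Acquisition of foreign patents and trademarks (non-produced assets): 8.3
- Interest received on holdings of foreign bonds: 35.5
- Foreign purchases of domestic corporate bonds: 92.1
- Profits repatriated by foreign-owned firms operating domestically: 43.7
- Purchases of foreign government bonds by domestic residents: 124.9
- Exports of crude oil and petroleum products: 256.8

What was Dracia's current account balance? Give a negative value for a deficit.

Goods: 256.8
Services: -73.1 + 76.4 = 3.3
Primary income: 13.4 + 35.5 + 39.7 - 43.7 - 51.7 + 30.8 = 24.0
Secondary income: -13.0 - 26.6 + 12.9 = -26.7
Current account = 256.8 + 3.3 + 24.0 + (-26.7) = 257.4
(Excluded from the current account — financial account: acquisition of a foreign subsidiary by a resident firm (outward FDI) 69.5, domestic pension funds' purchases of foreign equities 106.7, foreign purchases of domestic corporate bonds 92.1, purchases of foreign government bonds by domestic residents 124.9; capital account: acquisition of foreign patents and trademarks (non-produced assets) 8.3.)

257.4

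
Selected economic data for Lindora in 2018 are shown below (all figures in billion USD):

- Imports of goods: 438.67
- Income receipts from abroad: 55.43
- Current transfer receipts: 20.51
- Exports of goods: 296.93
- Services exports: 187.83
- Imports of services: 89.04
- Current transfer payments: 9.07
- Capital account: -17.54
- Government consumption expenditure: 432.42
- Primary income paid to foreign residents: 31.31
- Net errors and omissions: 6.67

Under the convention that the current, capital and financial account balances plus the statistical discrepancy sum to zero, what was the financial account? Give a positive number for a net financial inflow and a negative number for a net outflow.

Goods balance = 296.93 - 438.67 = -141.74
Services balance = 187.83 - 89.04 = 98.79
Trade balance (goods + services) = -141.74 + 98.79 = -42.95
Net primary income = 55.43 - 31.31 = 24.12
Net secondary income = 20.51 - 9.07 = 11.44
Current account = -42.95 + 24.12 + 11.44 = -7.39
Financial account = -(-7.39 + (-17.54) + 6.67) = 18.26

18.26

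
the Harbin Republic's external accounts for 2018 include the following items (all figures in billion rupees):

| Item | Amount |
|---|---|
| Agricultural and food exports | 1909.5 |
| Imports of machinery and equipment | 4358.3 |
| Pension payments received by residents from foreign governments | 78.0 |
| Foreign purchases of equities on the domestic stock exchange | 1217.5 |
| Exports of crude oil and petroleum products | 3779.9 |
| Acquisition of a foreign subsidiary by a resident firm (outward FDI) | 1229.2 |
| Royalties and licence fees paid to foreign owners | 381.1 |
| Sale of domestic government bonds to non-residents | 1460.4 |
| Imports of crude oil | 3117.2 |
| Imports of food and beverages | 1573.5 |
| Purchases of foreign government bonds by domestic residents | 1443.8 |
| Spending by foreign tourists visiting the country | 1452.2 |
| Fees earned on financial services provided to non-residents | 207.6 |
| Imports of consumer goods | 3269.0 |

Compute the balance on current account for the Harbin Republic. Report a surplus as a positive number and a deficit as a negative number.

-5271.9

Goods: -3117.2 - 4358.3 + 3779.9 - 3269.0 - 1573.5 + 1909.5 = -6628.6
Services: -381.1 + 207.6 + 1452.2 = 1278.7
Secondary income: 78.0
Current account = (-6628.6) + 1278.7 + 78.0 = -5271.9
(Excluded from the current account — financial account: foreign purchases of equities on the domestic stock exchange 1217.5, acquisition of a foreign subsidiary by a resident firm (outward FDI) 1229.2, sale of domestic government bonds to non-residents 1460.4, purchases of foreign government bonds by domestic residents 1443.8.)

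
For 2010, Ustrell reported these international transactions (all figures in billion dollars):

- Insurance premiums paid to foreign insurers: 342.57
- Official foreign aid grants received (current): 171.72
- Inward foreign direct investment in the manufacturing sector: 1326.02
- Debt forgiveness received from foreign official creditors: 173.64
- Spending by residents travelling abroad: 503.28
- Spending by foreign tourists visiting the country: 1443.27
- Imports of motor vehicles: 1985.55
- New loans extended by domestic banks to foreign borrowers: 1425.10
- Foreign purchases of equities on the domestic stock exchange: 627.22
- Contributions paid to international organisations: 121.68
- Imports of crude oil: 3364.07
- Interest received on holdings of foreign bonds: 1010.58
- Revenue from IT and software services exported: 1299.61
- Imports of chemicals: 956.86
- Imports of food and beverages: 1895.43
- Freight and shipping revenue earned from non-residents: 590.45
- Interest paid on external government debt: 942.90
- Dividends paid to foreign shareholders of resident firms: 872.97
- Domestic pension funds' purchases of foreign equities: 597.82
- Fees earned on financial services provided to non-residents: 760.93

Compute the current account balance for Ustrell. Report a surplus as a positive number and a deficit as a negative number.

Goods: -3364.07 - 1895.43 - 1985.55 - 956.86 = -8201.91
Services: 590.45 - 503.28 + 760.93 - 342.57 + 1299.61 + 1443.27 = 3248.41
Primary income: -942.90 + 1010.58 - 872.97 = -805.29
Secondary income: 171.72 - 121.68 = 50.04
Current account = (-8201.91) + 3248.41 + (-805.29) + 50.04 = -5708.75
(Excluded from the current account — financial account: inward foreign direct investment in the manufacturing sector 1326.02, new loans extended by domestic banks to foreign borrowers 1425.10, foreign purchases of equities on the domestic stock exchange 627.22, domestic pension funds' purchases of foreign equities 597.82; capital account: debt forgiveness received from foreign official creditors 173.64.)

-5708.75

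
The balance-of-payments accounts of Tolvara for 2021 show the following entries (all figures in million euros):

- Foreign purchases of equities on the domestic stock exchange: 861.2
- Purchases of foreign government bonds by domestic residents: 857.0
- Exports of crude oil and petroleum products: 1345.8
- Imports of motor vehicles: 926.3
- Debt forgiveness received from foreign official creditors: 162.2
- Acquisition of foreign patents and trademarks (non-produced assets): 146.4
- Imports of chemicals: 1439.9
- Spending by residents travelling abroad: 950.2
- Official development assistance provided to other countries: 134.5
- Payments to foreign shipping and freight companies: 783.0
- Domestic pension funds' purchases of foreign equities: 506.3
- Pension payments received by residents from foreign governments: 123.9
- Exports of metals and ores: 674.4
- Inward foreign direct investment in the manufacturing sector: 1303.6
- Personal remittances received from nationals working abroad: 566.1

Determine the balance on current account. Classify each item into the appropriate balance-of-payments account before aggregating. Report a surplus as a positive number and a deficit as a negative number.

Goods: 674.4 - 1439.9 - 926.3 + 1345.8 = -346.0
Services: -950.2 - 783.0 = -1733.2
Secondary income: 566.1 + 123.9 - 134.5 = 555.5
Current account = (-346.0) + (-1733.2) + 555.5 = -1523.7
(Excluded from the current account — financial account: foreign purchases of equities on the domestic stock exchange 861.2, purchases of foreign government bonds by domestic residents 857.0, domestic pension funds' purchases of foreign equities 506.3, inward foreign direct investment in the manufacturing sector 1303.6; capital account: debt forgiveness received from foreign official creditors 162.2, acquisition of foreign patents and trademarks (non-produced assets) 146.4.)

-1523.7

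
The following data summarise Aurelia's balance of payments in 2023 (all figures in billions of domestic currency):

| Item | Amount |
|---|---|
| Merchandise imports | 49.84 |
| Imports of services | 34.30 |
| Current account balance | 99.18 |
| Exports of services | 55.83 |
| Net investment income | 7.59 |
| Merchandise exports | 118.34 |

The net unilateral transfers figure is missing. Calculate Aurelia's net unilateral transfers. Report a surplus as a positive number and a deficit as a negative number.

1.56

Current account = goods balance + services balance + net primary income + net secondary income
Sum of the known components = 97.62
Net unilateral transfers = CA - (known components) = 99.18 - 97.62 = 1.56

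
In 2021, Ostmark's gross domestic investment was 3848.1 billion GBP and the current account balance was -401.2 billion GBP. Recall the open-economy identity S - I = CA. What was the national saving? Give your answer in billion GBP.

3446.9

S = I + CA = 3848.1 + (-401.2) = 3446.9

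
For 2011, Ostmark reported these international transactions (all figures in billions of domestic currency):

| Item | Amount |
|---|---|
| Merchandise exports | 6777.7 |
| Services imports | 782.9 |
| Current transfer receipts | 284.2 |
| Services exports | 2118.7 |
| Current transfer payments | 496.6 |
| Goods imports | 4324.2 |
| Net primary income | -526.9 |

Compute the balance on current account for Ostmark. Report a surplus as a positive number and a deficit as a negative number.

3050.0

Goods balance = 6777.7 - 4324.2 = 2453.5
Services balance = 2118.7 - 782.9 = 1335.8
Trade balance (goods + services) = 2453.5 + 1335.8 = 3789.3
Net primary income = -526.9
Net secondary income = 284.2 - 496.6 = -212.4
Current account = 3789.3 + (-526.9) + (-212.4) = 3050.0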